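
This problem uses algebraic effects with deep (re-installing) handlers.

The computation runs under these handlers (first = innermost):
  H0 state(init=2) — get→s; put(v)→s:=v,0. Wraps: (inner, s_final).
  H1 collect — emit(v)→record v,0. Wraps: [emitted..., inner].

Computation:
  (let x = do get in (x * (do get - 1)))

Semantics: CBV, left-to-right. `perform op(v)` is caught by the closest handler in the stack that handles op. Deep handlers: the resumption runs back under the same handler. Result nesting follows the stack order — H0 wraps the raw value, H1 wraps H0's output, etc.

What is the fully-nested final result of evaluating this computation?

Evaluation trace:
get @ H0 ⇒ 2
get @ H0 ⇒ 2
H0 returns (2, 2)
H1 returns [(2, 2)]
= [(2, 2)]

Answer: [(2, 2)]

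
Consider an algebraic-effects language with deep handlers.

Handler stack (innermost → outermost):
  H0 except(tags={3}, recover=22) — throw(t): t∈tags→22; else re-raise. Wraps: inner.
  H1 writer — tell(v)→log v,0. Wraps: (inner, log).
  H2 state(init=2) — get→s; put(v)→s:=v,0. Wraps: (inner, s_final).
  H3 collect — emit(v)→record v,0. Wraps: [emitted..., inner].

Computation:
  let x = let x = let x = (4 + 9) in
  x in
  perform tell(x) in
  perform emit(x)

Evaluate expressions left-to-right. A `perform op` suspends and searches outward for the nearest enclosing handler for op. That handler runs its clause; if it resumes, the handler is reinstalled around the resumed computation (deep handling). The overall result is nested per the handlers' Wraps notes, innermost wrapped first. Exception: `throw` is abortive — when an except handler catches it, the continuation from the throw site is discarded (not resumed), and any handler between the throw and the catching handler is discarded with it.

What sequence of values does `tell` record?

Answer: (13)

Step-by-step:
tell(13) @ H1 ⇒ log+=13
emit(0) @ H3 ⇒ out+=0
H0 returns 0
H1 returns (0, (13))
H2 returns ((0, (13)), 2)
H3 returns [0, ((0, (13)), 2)]
= [0, ((0, (13)), 2)]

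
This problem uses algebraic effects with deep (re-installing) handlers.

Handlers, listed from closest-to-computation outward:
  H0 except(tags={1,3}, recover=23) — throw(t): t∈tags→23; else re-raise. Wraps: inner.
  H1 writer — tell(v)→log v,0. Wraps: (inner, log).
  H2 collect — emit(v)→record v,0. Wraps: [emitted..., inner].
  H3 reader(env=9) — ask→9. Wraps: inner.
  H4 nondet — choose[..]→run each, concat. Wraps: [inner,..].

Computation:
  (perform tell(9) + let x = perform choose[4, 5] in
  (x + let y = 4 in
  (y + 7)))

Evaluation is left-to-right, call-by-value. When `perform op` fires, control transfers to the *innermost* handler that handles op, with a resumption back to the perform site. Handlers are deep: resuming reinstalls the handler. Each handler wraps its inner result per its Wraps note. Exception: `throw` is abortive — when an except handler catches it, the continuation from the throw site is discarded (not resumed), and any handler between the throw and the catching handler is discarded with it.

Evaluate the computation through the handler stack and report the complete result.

Answer: [[(15, (9))], [(16, (9))]]

Step-by-step:
tell(9) @ H1 ⇒ log+=9
choose[4, 5] @ H4
  branch[0] choose=4:
    H0 returns 15
    H1 returns (15, (9))
    H2 returns [(15, (9))]
    H3 returns [(15, (9))]
    H4 returns [[(15, (9))]]
  branch[1] choose=5:
    H0 returns 16
    H1 returns (16, (9))
    H2 returns [(16, (9))]
    H3 returns [(16, (9))]
    H4 returns [[(16, (9))]]
= [[(15, (9))], [(16, (9))]]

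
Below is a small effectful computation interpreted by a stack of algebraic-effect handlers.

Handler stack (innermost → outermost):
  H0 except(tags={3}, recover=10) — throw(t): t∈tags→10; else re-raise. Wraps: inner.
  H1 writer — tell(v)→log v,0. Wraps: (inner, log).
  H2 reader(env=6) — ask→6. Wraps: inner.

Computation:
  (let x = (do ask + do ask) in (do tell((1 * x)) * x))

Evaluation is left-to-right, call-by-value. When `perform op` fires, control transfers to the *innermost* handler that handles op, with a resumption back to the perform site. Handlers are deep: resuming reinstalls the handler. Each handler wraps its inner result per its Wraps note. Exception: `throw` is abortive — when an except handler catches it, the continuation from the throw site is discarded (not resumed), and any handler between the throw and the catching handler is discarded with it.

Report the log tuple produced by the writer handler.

Answer: (12)

Working:
ask @ H2 ⇒ 6
ask @ H2 ⇒ 6
tell(12) @ H1 ⇒ log+=12
H0 returns 0
H1 returns (0, (12))
H2 returns (0, (12))
= (0, (12))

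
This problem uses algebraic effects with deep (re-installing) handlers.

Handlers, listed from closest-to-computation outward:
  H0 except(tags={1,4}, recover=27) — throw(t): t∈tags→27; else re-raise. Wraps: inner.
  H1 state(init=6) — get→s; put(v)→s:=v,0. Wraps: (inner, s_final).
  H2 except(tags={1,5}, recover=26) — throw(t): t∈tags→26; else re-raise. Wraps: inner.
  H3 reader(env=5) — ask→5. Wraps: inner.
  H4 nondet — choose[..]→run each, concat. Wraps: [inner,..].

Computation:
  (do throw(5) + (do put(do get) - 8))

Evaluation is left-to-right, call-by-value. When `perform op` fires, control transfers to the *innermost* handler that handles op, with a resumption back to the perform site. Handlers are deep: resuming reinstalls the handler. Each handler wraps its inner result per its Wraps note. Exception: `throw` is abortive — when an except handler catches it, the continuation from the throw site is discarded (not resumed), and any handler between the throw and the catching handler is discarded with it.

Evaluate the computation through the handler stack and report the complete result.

Answer: [26]

Step-by-step:
throw(5) @ H0 re-raised
throw(5) @ H2 caught ⇒ 26
H3 returns 26
H4 returns [26]
= [26]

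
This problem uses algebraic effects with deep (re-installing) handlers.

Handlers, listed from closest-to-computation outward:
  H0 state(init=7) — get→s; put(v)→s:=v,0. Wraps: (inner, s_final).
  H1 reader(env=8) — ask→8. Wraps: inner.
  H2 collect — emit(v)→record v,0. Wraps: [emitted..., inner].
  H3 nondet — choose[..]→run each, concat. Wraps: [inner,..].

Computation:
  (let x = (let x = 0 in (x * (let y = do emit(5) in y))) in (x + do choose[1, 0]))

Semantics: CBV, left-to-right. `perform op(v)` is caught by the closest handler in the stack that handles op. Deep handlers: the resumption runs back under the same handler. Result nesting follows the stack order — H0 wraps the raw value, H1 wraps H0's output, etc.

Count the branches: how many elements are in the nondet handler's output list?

Answer: 2

Working:
emit(5) @ H2 ⇒ out+=5
choose[1, 0] @ H3
  branch[0] choose=1:
    H0 returns (1, 7)
    H1 returns (1, 7)
    H2 returns [5, (1, 7)]
    H3 returns [[5, (1, 7)]]
  branch[1] choose=0:
    H0 returns (0, 7)
    H1 returns (0, 7)
    H2 returns [5, (0, 7)]
    H3 returns [[5, (0, 7)]]
= [[5, (1, 7)], [5, (0, 7)]]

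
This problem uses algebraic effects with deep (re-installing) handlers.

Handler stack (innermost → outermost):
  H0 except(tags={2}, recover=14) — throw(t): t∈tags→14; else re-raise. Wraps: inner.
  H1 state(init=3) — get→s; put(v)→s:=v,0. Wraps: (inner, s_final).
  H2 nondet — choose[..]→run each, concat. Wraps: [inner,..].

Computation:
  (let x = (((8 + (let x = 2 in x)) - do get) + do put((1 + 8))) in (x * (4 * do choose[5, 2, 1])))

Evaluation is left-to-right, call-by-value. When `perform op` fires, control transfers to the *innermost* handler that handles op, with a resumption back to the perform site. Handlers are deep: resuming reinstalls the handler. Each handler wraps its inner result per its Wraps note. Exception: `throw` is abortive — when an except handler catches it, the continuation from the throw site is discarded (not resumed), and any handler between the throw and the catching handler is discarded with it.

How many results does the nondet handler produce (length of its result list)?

Working:
get @ H1 ⇒ 3
put(9) @ H1 ⇒ s:=9
choose[5, 2, 1] @ H2
  branch[0] choose=5:
    H0 returns 140
    H1 returns (140, 9)
    H2 returns [(140, 9)]
  branch[1] choose=2:
    H0 returns 56
    H1 returns (56, 9)
    H2 returns [(56, 9)]
  branch[2] choose=1:
    H0 returns 28
    H1 returns (28, 9)
    H2 returns [(28, 9)]
= [(140, 9), (56, 9), (28, 9)]

Answer: 3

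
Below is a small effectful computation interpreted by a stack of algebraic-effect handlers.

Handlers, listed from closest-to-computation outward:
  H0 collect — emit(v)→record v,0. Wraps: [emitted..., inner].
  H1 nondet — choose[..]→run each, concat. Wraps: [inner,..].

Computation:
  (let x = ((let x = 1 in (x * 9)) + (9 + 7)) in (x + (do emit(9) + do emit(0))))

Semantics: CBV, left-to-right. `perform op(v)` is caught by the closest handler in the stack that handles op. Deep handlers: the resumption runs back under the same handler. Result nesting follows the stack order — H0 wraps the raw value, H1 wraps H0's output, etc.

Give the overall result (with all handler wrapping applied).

Working:
emit(9) @ H0 ⇒ out+=9
emit(0) @ H0 ⇒ out+=0
H0 returns [9, 0, 25]
H1 returns [[9, 0, 25]]
= [[9, 0, 25]]

Answer: [[9, 0, 25]]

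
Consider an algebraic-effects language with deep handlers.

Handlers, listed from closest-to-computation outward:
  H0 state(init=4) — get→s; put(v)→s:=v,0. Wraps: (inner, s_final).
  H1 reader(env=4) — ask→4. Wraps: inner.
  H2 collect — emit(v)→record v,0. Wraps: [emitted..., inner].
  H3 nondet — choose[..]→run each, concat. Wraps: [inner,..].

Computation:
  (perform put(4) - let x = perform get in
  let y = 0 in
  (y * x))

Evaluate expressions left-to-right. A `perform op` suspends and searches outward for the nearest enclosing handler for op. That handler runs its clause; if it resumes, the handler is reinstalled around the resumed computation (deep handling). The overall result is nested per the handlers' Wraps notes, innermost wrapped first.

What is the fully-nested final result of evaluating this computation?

Answer: [[(0, 4)]]

Working:
put(4) @ H0 ⇒ s:=4
get @ H0 ⇒ 4
H0 returns (0, 4)
H1 returns (0, 4)
H2 returns [(0, 4)]
H3 returns [[(0, 4)]]
= [[(0, 4)]]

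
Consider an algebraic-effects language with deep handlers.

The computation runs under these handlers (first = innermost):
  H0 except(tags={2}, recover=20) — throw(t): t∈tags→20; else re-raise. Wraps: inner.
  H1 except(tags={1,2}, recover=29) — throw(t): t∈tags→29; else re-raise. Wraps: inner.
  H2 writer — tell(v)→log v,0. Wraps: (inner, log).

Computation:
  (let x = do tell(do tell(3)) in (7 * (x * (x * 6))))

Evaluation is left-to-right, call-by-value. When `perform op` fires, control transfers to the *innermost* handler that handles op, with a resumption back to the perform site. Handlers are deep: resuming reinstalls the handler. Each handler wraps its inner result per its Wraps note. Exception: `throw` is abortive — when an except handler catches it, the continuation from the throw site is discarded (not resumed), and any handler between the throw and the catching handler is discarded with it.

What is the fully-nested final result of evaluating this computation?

Step-by-step:
tell(3) @ H2 ⇒ log+=3
tell(0) @ H2 ⇒ log+=0
H0 returns 0
H1 returns 0
H2 returns (0, (3, 0))
= (0, (3, 0))

Answer: (0, (3, 0))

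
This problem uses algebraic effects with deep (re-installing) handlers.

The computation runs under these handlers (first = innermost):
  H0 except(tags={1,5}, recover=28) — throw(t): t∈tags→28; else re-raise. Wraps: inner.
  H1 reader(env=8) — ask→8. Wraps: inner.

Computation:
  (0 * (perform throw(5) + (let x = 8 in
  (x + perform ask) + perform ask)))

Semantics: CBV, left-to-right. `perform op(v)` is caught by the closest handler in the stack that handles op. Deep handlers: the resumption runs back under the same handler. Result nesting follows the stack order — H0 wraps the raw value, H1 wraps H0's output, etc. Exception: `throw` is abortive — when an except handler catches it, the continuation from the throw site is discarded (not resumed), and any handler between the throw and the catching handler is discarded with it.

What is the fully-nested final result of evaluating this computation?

Answer: 28

Evaluation trace:
throw(5) @ H0 caught ⇒ 28
H1 returns 28
= 28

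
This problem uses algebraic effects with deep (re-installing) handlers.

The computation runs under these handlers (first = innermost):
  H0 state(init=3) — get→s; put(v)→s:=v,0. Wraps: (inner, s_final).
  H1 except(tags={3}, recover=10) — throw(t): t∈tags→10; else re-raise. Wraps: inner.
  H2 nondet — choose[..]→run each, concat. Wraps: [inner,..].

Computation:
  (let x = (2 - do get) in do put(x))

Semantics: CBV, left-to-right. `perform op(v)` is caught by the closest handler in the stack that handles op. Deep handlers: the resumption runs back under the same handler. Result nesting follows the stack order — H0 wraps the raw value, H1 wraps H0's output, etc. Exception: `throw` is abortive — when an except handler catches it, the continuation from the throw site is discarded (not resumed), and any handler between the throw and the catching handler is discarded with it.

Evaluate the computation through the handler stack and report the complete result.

Answer: [(0, -1)]

Evaluation trace:
get @ H0 ⇒ 3
put(-1) @ H0 ⇒ s:=-1
H0 returns (0, -1)
H1 returns (0, -1)
H2 returns [(0, -1)]
= [(0, -1)]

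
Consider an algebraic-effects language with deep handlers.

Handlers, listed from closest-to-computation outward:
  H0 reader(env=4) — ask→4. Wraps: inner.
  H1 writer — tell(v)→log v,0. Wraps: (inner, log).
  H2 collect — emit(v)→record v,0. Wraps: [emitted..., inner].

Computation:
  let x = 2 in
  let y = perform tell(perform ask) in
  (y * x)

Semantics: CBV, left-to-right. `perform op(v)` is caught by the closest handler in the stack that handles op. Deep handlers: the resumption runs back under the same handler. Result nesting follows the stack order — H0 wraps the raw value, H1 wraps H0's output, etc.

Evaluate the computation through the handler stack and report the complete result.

Step-by-step:
ask @ H0 ⇒ 4
tell(4) @ H1 ⇒ log+=4
H0 returns 0
H1 returns (0, (4))
H2 returns [(0, (4))]
= [(0, (4))]

Answer: [(0, (4))]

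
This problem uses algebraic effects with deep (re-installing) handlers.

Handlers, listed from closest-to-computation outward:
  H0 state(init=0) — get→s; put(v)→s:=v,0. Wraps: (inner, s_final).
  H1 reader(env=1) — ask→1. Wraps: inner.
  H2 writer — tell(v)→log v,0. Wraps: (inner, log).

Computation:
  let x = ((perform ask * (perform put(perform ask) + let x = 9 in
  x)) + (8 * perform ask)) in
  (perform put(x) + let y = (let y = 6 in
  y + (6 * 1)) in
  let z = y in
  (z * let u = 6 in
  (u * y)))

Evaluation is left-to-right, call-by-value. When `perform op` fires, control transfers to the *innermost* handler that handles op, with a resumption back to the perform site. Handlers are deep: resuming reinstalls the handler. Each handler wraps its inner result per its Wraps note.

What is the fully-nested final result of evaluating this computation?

Answer: ((864, 17), ())

Evaluation trace:
ask @ H1 ⇒ 1
ask @ H1 ⇒ 1
put(1) @ H0 ⇒ s:=1
ask @ H1 ⇒ 1
put(17) @ H0 ⇒ s:=17
H0 returns (864, 17)
H1 returns (864, 17)
H2 returns ((864, 17), ())
= ((864, 17), ())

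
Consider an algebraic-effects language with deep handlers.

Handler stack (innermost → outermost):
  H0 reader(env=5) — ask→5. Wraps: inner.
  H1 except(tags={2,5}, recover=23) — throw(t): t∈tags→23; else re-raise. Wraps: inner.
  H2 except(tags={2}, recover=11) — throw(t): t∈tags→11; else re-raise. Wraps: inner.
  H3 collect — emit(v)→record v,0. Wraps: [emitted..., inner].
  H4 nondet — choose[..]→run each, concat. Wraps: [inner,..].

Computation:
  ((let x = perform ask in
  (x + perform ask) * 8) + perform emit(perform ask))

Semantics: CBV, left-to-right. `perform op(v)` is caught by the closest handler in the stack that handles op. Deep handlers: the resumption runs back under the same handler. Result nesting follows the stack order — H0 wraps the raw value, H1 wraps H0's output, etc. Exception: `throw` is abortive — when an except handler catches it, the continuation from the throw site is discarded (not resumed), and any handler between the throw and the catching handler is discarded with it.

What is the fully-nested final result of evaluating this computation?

Answer: [[5, 80]]

Working:
ask @ H0 ⇒ 5
ask @ H0 ⇒ 5
ask @ H0 ⇒ 5
emit(5) @ H3 ⇒ out+=5
H0 returns 80
H1 returns 80
H2 returns 80
H3 returns [5, 80]
H4 returns [[5, 80]]
= [[5, 80]]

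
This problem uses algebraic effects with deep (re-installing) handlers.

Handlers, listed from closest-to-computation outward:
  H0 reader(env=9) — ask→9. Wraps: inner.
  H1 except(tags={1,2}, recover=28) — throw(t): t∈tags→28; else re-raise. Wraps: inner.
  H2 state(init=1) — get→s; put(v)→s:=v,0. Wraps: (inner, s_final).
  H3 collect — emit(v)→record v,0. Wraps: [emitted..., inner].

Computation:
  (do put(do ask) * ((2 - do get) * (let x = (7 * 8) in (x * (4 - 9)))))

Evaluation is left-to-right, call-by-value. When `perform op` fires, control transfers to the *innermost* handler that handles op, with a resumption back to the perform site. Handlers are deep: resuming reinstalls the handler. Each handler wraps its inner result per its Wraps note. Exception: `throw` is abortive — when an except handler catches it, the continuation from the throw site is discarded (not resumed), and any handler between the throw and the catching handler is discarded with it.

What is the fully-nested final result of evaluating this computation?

Working:
ask @ H0 ⇒ 9
put(9) @ H2 ⇒ s:=9
get @ H2 ⇒ 9
H0 returns 0
H1 returns 0
H2 returns (0, 9)
H3 returns [(0, 9)]
= [(0, 9)]

Answer: [(0, 9)]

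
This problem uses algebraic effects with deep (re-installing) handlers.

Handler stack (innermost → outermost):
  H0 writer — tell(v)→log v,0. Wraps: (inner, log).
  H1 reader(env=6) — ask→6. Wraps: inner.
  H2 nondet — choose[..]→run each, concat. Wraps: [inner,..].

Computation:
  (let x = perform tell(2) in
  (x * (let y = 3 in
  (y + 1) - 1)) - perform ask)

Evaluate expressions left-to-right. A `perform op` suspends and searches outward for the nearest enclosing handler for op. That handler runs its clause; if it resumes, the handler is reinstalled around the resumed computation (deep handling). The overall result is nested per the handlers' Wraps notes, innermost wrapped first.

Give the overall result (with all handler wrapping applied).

Evaluation trace:
tell(2) @ H0 ⇒ log+=2
ask @ H1 ⇒ 6
H0 returns (-6, (2))
H1 returns (-6, (2))
H2 returns [(-6, (2))]
= [(-6, (2))]

Answer: [(-6, (2))]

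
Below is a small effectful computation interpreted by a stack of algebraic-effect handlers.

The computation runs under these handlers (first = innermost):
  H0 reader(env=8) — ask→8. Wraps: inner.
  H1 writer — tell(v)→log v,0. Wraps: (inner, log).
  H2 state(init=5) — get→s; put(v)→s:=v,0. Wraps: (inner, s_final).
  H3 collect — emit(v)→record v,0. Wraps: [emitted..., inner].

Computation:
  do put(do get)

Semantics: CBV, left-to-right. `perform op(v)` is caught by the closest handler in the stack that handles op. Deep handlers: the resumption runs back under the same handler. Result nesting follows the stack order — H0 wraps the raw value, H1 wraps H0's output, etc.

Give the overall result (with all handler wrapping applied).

Step-by-step:
get @ H2 ⇒ 5
put(5) @ H2 ⇒ s:=5
H0 returns 0
H1 returns (0, ())
H2 returns ((0, ()), 5)
H3 returns [((0, ()), 5)]
= [((0, ()), 5)]

Answer: [((0, ()), 5)]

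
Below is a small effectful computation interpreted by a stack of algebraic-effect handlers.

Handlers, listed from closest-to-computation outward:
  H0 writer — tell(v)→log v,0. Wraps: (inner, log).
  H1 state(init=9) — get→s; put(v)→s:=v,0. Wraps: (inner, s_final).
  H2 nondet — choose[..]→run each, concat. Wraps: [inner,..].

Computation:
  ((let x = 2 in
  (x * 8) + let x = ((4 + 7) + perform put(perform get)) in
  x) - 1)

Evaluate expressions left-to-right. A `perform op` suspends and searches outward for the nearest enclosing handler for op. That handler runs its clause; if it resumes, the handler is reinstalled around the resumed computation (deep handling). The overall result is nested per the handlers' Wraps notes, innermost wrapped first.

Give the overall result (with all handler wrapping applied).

Answer: [((26, ()), 9)]

Step-by-step:
get @ H1 ⇒ 9
put(9) @ H1 ⇒ s:=9
H0 returns (26, ())
H1 returns ((26, ()), 9)
H2 returns [((26, ()), 9)]
= [((26, ()), 9)]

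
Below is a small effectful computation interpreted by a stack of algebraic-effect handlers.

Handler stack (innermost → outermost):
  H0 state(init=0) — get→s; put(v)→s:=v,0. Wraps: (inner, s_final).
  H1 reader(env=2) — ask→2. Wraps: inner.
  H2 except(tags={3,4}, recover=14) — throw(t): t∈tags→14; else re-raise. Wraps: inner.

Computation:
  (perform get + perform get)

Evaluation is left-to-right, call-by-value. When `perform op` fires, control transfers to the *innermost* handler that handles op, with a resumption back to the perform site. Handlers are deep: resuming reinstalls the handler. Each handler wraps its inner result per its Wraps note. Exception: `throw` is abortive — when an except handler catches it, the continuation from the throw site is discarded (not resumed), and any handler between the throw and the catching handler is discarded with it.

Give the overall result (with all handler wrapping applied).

Answer: (0, 0)

Evaluation trace:
get @ H0 ⇒ 0
get @ H0 ⇒ 0
H0 returns (0, 0)
H1 returns (0, 0)
H2 returns (0, 0)
= (0, 0)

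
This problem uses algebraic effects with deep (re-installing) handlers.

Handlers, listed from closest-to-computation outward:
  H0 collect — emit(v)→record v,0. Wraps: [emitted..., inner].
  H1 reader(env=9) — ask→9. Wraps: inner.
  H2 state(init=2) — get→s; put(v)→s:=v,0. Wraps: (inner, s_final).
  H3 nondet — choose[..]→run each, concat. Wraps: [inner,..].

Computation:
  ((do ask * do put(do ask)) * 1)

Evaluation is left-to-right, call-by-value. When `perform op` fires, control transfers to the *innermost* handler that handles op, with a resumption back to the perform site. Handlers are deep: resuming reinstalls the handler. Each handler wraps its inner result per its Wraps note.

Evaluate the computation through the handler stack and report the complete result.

Answer: [([0], 9)]

Working:
ask @ H1 ⇒ 9
ask @ H1 ⇒ 9
put(9) @ H2 ⇒ s:=9
H0 returns [0]
H1 returns [0]
H2 returns ([0], 9)
H3 returns [([0], 9)]
= [([0], 9)]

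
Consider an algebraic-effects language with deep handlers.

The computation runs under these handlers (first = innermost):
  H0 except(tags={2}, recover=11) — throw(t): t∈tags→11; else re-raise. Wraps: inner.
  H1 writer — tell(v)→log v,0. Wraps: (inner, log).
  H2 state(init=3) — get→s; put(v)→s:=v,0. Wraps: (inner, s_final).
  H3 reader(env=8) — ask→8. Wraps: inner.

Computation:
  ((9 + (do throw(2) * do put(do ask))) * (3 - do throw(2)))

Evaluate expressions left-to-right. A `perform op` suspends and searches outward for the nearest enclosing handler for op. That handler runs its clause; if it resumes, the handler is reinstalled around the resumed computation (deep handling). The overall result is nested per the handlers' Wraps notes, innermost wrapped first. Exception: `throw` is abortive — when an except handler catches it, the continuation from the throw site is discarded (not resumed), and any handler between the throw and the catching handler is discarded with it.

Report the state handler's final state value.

Working:
throw(2) @ H0 caught ⇒ 11
H1 returns (11, ())
H2 returns ((11, ()), 3)
H3 returns ((11, ()), 3)
= ((11, ()), 3)

Answer: 3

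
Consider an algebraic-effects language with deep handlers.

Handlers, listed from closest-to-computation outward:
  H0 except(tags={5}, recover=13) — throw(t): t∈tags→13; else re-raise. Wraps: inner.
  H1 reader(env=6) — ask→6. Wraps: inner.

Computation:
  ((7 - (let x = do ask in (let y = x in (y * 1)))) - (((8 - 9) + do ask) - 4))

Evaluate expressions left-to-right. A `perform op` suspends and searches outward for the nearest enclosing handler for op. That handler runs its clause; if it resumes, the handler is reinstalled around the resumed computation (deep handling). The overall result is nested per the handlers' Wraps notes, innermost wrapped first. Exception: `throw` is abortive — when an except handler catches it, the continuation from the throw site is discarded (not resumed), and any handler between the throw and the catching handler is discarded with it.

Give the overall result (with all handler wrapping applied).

Step-by-step:
ask @ H1 ⇒ 6
ask @ H1 ⇒ 6
H0 returns 0
H1 returns 0
= 0

Answer: 0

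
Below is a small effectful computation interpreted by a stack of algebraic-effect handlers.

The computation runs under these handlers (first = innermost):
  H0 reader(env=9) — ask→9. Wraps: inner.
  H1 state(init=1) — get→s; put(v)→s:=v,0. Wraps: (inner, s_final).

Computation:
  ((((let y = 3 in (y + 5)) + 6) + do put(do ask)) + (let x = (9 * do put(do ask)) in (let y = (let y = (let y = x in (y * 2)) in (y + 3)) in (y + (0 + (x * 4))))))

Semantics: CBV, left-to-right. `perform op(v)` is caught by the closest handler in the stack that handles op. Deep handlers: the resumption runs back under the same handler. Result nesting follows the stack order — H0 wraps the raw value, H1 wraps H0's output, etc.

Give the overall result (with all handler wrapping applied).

Working:
ask @ H0 ⇒ 9
put(9) @ H1 ⇒ s:=9
ask @ H0 ⇒ 9
put(9) @ H1 ⇒ s:=9
H0 returns 17
H1 returns (17, 9)
= (17, 9)

Answer: (17, 9)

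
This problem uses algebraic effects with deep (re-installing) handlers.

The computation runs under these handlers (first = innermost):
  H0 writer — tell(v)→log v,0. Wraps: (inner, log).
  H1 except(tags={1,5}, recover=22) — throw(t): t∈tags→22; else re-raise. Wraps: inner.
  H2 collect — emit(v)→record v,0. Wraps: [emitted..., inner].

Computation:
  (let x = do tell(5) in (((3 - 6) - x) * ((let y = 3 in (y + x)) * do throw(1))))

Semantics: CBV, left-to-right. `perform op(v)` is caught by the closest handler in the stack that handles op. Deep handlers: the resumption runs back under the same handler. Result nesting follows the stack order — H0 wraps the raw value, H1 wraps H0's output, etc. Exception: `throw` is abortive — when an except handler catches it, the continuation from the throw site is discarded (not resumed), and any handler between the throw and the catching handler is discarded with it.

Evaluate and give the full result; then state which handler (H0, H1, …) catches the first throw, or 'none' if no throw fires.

Evaluation trace:
tell(5) @ H0 ⇒ log+=5
throw(1) @ H1 caught ⇒ 22
H2 returns [22]
= [22]

Answer: [22] ; first throw caught by: H1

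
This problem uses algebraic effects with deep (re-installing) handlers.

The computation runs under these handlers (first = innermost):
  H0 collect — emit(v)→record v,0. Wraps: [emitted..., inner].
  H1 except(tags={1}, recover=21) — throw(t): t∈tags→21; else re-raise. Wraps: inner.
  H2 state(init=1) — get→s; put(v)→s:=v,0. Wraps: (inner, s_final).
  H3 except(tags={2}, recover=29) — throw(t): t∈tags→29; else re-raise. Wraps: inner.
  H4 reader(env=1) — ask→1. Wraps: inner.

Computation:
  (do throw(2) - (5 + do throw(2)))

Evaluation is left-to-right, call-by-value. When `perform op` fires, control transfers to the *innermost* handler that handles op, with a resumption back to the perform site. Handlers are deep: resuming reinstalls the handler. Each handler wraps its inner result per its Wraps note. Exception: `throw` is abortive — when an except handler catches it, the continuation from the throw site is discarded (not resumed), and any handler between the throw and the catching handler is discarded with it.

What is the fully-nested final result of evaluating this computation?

Step-by-step:
throw(2) @ H1 re-raised
throw(2) @ H3 caught ⇒ 29
H4 returns 29
= 29

Answer: 29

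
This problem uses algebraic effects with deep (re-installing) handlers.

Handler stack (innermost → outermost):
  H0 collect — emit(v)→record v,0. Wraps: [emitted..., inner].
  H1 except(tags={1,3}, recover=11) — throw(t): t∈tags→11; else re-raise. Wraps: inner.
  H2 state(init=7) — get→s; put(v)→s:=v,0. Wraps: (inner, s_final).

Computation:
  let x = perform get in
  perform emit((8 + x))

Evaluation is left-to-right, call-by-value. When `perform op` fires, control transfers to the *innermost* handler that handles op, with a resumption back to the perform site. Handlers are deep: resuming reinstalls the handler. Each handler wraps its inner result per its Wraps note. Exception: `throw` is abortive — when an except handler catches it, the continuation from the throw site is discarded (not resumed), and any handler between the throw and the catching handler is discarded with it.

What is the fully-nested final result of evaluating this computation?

Answer: ([15, 0], 7)

Working:
get @ H2 ⇒ 7
emit(15) @ H0 ⇒ out+=15
H0 returns [15, 0]
H1 returns [15, 0]
H2 returns ([15, 0], 7)
= ([15, 0], 7)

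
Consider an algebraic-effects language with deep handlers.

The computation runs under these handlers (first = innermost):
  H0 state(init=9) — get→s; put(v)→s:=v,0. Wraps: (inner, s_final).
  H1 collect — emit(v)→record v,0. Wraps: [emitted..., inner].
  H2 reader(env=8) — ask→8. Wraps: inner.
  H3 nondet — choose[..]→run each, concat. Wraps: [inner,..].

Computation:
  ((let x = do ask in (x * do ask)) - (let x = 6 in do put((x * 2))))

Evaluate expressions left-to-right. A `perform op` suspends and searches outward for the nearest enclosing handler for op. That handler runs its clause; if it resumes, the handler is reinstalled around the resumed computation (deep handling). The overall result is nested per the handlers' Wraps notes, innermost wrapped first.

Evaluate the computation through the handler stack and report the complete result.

Answer: [[(64, 12)]]

Evaluation trace:
ask @ H2 ⇒ 8
ask @ H2 ⇒ 8
put(12) @ H0 ⇒ s:=12
H0 returns (64, 12)
H1 returns [(64, 12)]
H2 returns [(64, 12)]
H3 returns [[(64, 12)]]
= [[(64, 12)]]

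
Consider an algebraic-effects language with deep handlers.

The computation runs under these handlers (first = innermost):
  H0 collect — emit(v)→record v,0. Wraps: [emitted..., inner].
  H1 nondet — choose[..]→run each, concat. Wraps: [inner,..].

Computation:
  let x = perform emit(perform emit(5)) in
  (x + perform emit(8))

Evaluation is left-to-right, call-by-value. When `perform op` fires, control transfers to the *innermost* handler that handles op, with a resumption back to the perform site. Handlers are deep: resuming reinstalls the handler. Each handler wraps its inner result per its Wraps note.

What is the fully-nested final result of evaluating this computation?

Answer: [[5, 0, 8, 0]]

Working:
emit(5) @ H0 ⇒ out+=5
emit(0) @ H0 ⇒ out+=0
emit(8) @ H0 ⇒ out+=8
H0 returns [5, 0, 8, 0]
H1 returns [[5, 0, 8, 0]]
= [[5, 0, 8, 0]]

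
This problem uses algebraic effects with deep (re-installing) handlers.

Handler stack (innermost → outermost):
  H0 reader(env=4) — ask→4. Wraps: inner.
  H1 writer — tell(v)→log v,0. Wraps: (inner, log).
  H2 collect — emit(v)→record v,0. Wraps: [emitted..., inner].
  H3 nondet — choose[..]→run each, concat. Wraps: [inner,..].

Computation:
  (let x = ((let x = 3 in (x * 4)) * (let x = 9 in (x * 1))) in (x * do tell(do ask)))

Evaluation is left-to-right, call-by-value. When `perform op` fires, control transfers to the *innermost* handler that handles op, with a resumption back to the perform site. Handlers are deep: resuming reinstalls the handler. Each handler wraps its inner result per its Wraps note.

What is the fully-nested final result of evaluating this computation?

Answer: [[(0, (4))]]

Step-by-step:
ask @ H0 ⇒ 4
tell(4) @ H1 ⇒ log+=4
H0 returns 0
H1 returns (0, (4))
H2 returns [(0, (4))]
H3 returns [[(0, (4))]]
= [[(0, (4))]]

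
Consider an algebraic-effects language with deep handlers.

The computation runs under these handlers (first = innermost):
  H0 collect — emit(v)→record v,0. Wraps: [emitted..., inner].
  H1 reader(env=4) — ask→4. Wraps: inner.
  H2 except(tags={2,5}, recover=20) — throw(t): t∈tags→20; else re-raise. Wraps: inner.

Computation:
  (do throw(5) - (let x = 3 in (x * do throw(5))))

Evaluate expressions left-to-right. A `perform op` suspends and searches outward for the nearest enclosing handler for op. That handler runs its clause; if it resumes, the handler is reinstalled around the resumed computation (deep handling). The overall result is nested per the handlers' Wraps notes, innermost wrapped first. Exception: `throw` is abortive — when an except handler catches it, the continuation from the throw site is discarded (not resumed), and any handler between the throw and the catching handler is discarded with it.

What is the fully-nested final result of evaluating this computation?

Working:
throw(5) @ H2 caught ⇒ 20
= 20

Answer: 20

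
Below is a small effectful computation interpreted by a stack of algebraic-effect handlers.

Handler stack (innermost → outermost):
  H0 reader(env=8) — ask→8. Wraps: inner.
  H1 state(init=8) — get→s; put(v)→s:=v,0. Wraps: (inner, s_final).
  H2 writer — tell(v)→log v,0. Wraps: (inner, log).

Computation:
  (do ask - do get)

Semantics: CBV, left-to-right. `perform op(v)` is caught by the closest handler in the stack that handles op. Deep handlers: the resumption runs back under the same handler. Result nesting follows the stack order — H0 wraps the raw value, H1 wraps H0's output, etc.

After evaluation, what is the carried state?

Answer: 8

Working:
ask @ H0 ⇒ 8
get @ H1 ⇒ 8
H0 returns 0
H1 returns (0, 8)
H2 returns ((0, 8), ())
= ((0, 8), ())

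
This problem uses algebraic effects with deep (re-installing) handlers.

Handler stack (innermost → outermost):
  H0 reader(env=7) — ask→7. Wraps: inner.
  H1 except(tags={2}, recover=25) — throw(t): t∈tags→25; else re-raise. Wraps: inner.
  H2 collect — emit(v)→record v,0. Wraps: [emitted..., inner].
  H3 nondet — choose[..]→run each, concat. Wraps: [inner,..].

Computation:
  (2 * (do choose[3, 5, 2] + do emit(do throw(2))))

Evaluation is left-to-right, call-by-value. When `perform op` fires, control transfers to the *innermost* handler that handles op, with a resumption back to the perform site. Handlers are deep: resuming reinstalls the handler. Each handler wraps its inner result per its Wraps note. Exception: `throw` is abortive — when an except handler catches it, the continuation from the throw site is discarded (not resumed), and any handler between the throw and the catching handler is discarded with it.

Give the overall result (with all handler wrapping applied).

Answer: [[25], [25], [25]]

Step-by-step:
choose[3, 5, 2] @ H3
  branch[0] choose=3:
    throw(2) @ H1 caught ⇒ 25
    H2 returns [25]
    H3 returns [[25]]
  branch[1] choose=5:
    throw(2) @ H1 caught ⇒ 25
    H2 returns [25]
    H3 returns [[25]]
  branch[2] choose=2:
    throw(2) @ H1 caught ⇒ 25
    H2 returns [25]
    H3 returns [[25]]
= [[25], [25], [25]]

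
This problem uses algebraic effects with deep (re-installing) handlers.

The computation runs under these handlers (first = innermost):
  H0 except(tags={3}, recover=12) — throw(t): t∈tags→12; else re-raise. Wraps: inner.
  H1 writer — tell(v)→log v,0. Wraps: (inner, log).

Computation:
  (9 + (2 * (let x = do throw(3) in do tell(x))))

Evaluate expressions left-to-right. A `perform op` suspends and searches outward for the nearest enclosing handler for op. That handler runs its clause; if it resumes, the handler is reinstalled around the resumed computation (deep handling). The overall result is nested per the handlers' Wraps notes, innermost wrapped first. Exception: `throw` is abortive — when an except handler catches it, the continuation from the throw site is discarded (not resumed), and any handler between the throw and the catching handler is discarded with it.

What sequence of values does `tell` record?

Answer: ()

Working:
throw(3) @ H0 caught ⇒ 12
H1 returns (12, ())
= (12, ())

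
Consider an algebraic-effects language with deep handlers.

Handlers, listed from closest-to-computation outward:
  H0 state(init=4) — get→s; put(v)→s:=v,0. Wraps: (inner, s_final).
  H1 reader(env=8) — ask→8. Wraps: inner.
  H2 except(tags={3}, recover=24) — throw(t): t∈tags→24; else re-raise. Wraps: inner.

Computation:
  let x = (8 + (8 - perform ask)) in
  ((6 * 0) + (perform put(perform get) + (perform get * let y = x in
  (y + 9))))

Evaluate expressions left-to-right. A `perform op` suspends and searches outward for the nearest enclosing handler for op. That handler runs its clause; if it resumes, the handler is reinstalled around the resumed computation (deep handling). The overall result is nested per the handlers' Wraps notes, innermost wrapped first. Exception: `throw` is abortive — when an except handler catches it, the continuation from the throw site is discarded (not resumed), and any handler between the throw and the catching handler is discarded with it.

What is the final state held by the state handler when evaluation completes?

Working:
ask @ H1 ⇒ 8
get @ H0 ⇒ 4
put(4) @ H0 ⇒ s:=4
get @ H0 ⇒ 4
H0 returns (68, 4)
H1 returns (68, 4)
H2 returns (68, 4)
= (68, 4)

Answer: 4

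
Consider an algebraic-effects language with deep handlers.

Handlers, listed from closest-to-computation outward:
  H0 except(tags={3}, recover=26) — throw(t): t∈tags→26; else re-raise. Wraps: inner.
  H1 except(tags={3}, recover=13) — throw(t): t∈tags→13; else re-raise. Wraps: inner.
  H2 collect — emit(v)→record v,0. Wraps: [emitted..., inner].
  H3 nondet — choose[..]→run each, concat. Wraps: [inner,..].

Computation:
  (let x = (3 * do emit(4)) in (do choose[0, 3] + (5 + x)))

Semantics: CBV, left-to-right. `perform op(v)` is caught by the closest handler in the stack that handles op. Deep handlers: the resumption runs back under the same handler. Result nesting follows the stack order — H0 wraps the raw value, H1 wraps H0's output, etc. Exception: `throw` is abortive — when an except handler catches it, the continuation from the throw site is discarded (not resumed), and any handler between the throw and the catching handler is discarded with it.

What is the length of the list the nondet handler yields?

Step-by-step:
emit(4) @ H2 ⇒ out+=4
choose[0, 3] @ H3
  branch[0] choose=0:
    H0 returns 5
    H1 returns 5
    H2 returns [4, 5]
    H3 returns [[4, 5]]
  branch[1] choose=3:
    H0 returns 8
    H1 returns 8
    H2 returns [4, 8]
    H3 returns [[4, 8]]
= [[4, 5], [4, 8]]

Answer: 2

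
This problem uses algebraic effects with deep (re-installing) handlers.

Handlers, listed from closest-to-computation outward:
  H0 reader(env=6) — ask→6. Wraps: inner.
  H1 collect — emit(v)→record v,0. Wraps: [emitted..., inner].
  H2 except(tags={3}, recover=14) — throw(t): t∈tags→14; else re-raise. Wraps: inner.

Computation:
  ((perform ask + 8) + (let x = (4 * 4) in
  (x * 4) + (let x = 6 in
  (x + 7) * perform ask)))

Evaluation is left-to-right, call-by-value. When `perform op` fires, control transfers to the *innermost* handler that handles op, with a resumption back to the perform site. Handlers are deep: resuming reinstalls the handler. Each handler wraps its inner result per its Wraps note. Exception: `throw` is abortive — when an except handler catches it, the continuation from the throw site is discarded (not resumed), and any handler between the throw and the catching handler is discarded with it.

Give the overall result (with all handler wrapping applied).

Answer: [156]

Working:
ask @ H0 ⇒ 6
ask @ H0 ⇒ 6
H0 returns 156
H1 returns [156]
H2 returns [156]
= [156]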